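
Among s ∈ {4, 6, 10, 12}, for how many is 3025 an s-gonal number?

s = 4: P(4, 55) = 3025. ✓
s = 6: P(6, 39) = 3003 and P(6, 40) = 3160; 3025 is not s-gonal.
s = 10: P(10, 27) = 2835 and P(10, 28) = 3052; 3025 is not s-gonal.
s = 12: P(12, 25) = 3025. ✓
Hits: s ∈ {4, 12} → 2.

2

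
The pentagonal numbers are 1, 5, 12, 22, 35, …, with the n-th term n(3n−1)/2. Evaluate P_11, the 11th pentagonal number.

176

The 11th pentagonal number is n(3n−1)/2 with n = 11.
11·(3·11 − 1)/2 = 11·32/2 = 11·16 = 176.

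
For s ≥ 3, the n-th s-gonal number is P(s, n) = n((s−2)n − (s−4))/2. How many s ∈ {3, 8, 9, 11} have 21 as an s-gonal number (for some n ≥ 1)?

s = 3: P(3, 6) = 21. ✓
s = 8: P(8, 3) = 21. ✓
s = 9: P(9, 2) = 9 and P(9, 3) = 24; 21 is not s-gonal.
s = 11: P(11, 2) = 11 and P(11, 3) = 30; 21 is not s-gonal.
Hits: s ∈ {3, 8} → 2.

2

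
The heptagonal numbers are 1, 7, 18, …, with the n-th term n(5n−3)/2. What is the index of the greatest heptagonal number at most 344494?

371

Solve n(5n−3)/2 ≤ 344494 for integer n.
n = 371 gives 343546 ≤ 344494, while n = 372 gives 345402 > 344494; so the answer is index 371.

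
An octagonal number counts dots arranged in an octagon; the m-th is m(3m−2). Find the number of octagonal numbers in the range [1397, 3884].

15

The n-th octagonal number is n(3n−2).
Smallest index with value ≥ 1397: n = 22 (giving 1408).
Largest index with value ≤ 3884: n = 36 (giving 3816).
Indices 22 through 36: 15 terms.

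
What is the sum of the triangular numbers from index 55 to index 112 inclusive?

Σ i(i+1)/2 = (Σi² + Σi) / 2 over i = 55..112.
Σi = 6328 − 1485 = 4843 and Σi² = 474600 − 53955 = 420645.
(1·420645 + 1·4843) / 2 = 425488/2 = 212744.

212744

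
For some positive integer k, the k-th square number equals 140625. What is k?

We need n² = 140625, so n = √140625 = 375.

375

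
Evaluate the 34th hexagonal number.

The 34th hexagonal number is n(2n−1) with n = 34.
34·(2·34 − 1) = 34·67 = 2278.

2278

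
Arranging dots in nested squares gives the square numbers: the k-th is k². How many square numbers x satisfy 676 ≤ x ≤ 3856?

The n-th square number is n².
Smallest index with value ≥ 676: n = 26 (giving 676).
Largest index with value ≤ 3856: n = 62 (giving 3844).
Indices 26 through 62: 37 terms.

37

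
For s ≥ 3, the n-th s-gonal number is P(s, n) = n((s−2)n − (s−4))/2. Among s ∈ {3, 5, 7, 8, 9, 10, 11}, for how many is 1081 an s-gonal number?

1

s = 3: P(3, 46) = 1081. ✓
s = 5: P(5, 27) = 1080 and P(5, 28) = 1162; 1081 is not s-gonal.
s = 7: P(7, 21) = 1071 and P(7, 22) = 1177; 1081 is not s-gonal.
s = 8: P(8, 19) = 1045 and P(8, 20) = 1160; 1081 is not s-gonal.
s = 9: P(9, 17) = 969 and P(9, 18) = 1089; 1081 is not s-gonal.
s = 10: P(10, 16) = 976 and P(10, 17) = 1105; 1081 is not s-gonal.
s = 11: P(11, 15) = 960 and P(11, 16) = 1096; 1081 is not s-gonal.
Hits: s ∈ {3} → 1.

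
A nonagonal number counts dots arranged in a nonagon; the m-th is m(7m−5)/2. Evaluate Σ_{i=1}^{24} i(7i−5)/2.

16400

Σ i(7i−5)/2 = (7Σi² − 5Σi) / 2 over i = 1..24.
Σi = 300 and Σi² = 4900.
(7·4900 − 5·300) / 2 = 32800/2 = 16400.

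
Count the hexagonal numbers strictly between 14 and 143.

6

The n-th hexagonal number is n(2n−1).
Smallest index with value > 14: n = 3 (giving 15).
Largest index with value < 143: n = 8 (giving 120).
Indices 3 through 8: 6 terms.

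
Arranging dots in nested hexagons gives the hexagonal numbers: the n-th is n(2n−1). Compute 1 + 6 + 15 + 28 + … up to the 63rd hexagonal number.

Σ i(2i−1) = 2Σi² − Σi over i = 1..63.
Σi = 2016 and Σi² = 85344.
2·85344 − 1·2016 = 168672.

168672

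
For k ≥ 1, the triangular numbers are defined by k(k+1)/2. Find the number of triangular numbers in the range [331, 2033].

The n-th triangular number is n(n+1)/2.
Smallest index with value ≥ 331: n = 26 (giving 351).
Largest index with value ≤ 2033: n = 63 (giving 2016).
Indices 26 through 63: 38 terms.

38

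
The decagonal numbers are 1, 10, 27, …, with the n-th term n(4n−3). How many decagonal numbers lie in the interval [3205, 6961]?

14

The n-th decagonal number is n(4n−3).
Smallest index with value ≥ 3205: n = 29 (giving 3277).
Largest index with value ≤ 6961: n = 42 (giving 6930).
Indices 29 through 42: 14 terms.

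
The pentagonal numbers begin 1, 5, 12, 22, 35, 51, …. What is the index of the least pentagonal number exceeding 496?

Solve n(3n−1)/2 > 496 for integer n.
The largest n with value ≤ 496 is 18 (since 477 ≤ 496 < 532), so the first above is n = 19, value 532.

19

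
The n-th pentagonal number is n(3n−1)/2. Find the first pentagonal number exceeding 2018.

2035

Solve n(3n−1)/2 > 2018 for integer n.
The largest n with value ≤ 2018 is 36 (since 1926 ≤ 2018 < 2035), so the first above is n = 37, value 2035.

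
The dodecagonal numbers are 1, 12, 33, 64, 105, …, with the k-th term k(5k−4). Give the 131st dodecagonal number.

85281

131·(5·131 − 4) = 131·651 = 85281.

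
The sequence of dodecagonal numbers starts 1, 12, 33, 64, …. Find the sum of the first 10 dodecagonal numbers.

Σ i(5i−4) = 5Σi² − 4Σi over i = 1..10.
Σi = 55 and Σi² = 385.
5·385 − 4·55 = 1705.

1705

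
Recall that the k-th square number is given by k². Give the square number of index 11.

121

The 11th square number is n² with n = 11.
11² = 121.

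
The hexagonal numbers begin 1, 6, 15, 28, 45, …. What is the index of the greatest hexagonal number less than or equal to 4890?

49

Solve n(2n−1) ≤ 4890 for integer n.
n = 49 gives 4753 ≤ 4890, while n = 50 gives 4950 > 4890; so the answer is index 49.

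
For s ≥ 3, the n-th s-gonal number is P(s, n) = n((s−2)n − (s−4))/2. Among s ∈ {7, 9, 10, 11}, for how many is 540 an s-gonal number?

s = 7: P(7, 15) = 540. ✓
s = 9: P(9, 12) = 474 and P(9, 13) = 559; 540 is not s-gonal.
s = 10: P(10, 12) = 540. ✓
s = 11: P(11, 11) = 506 and P(11, 12) = 606; 540 is not s-gonal.
Hits: s ∈ {7, 10} → 2.

2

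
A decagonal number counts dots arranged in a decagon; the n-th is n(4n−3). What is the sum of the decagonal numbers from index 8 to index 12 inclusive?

Σ i(4i−3) = 4Σi² − 3Σi over i = 8..12.
Σi = 78 − 28 = 50 and Σi² = 650 − 140 = 510.
4·510 − 3·50 = 1890.

1890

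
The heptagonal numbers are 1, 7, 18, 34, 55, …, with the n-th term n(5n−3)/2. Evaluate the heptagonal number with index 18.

783

The 18th heptagonal number is n(5n−3)/2 with n = 18.
18·(5·18 − 3)/2 = 18·87/2 = 783.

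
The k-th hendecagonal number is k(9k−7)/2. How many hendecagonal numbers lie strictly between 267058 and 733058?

159

The n-th hendecagonal number is n(9n−7)/2.
Smallest index with value > 267058: n = 245 (giving 269255).
Largest index with value < 733058: n = 403 (giving 729430).
Indices 245 through 403: 159 terms.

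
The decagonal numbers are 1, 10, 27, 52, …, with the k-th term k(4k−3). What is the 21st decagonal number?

The 21st decagonal number is n(4n−3) with n = 21.
21·(4·21 − 3) = 21·81 = 1701.

1701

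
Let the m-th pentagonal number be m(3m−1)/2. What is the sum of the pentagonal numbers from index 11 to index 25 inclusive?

Σ i(3i−1)/2 = (3Σi² − Σi) / 2 over i = 11..25.
Σi = 325 − 55 = 270 and Σi² = 5525 − 385 = 5140.
(3·5140 − 1·270) / 2 = 15150/2 = 7575.

7575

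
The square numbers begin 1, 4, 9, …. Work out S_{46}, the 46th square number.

The 46th square number is n² with n = 46.
46² = 2116.

2116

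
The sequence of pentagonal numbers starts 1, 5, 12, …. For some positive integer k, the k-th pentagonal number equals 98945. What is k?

Set n(3n−1)/2 = 98945, giving 3n² − n − 197890 = 0.
The discriminant is 1 + 24·98945 = 2374681, and √2374681 = 1541.
So n = (1 + 1541) / 6 = 1542/6 = 257.
Check: 257·(3·257 − 1)/2 = 98945. ✓

257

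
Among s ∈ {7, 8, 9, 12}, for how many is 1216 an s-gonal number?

2

s = 7: P(7, 22) = 1177 and P(7, 23) = 1288; 1216 is not s-gonal.
s = 8: P(8, 20) = 1160 and P(8, 21) = 1281; 1216 is not s-gonal.
s = 9: P(9, 19) = 1216. ✓
s = 12: P(12, 16) = 1216. ✓
Hits: s ∈ {9, 12} → 2.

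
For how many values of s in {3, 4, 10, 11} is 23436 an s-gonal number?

1

s = 3: P(3, 216) = 23436. ✓
s = 4: P(4, 153) = 23409 and P(4, 154) = 23716; 23436 is not s-gonal.
s = 10: P(10, 76) = 22876 and P(10, 77) = 23485; 23436 is not s-gonal.
s = 11: P(11, 72) = 23076 and P(11, 73) = 23725; 23436 is not s-gonal.
Hits: s ∈ {3} → 1.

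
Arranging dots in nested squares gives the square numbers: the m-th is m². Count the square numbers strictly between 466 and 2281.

The n-th square number is n².
Smallest index with value > 466: n = 22 (giving 484).
Largest index with value < 2281: n = 47 (giving 2209).
Indices 22 through 47: 26 terms.

26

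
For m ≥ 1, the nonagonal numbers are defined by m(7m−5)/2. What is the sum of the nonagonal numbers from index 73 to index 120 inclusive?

1585120

Σ i(7i−5)/2 = (7Σi² − 5Σi) / 2 over i = 73..120.
Σi = 7260 − 2628 = 4632 and Σi² = 583220 − 127020 = 456200.
(7·456200 − 5·4632) / 2 = 3170240/2 = 1585120.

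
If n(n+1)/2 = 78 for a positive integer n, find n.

12

Set n(n+1)/2 = 78, giving n² + n − 156 = 0.
The discriminant is 1 + 8·78 = 625, and √625 = 25.
So n = (-1 + 25) / 2 = 24/2 = 12.
Check: 12·13/2 = 78. ✓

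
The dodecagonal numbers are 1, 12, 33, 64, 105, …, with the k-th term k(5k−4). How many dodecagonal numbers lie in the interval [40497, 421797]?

200

The n-th dodecagonal number is n(5n−4).
Smallest index with value ≥ 40497: n = 91 (giving 41041).
Largest index with value ≤ 421797: n = 290 (giving 419340).
Indices 91 through 290: 200 terms.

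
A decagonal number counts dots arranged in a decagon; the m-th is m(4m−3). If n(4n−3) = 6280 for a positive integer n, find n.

Set n(4n−3) = 6280, giving 4n² − 3n − 6280 = 0.
The discriminant is 9 + 16·6280 = 100489, and √100489 = 317.
So n = (3 + 317) / 8 = 320/8 = 40.
Check: 40·(4·40 − 3) = 6280. ✓

40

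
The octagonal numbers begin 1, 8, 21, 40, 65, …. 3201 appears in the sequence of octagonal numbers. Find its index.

33

Set n(3n−2) = 3201, giving 3n² − 2n − 3201 = 0.
So n = (2 + 196) / 6 = 198/6 = 33.
Check: 33·(3·33 − 2) = 3201. ✓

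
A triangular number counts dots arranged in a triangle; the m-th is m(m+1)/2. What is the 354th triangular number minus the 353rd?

354

Consecutive triangular numbers differ by n: T_{354} − T_{353} = 354.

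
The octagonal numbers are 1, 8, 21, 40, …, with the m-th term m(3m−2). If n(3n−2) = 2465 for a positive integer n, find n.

29

Set n(3n−2) = 2465, giving 3n² − 2n − 2465 = 0.
The discriminant is 4 + 12·2465 = 29584, and √29584 = 172.
So n = (2 + 172) / 6 = 174/6 = 29.
Check: 29·(3·29 − 2) = 2465. ✓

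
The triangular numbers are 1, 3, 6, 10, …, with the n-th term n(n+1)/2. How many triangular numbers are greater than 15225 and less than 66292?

The n-th triangular number is n(n+1)/2.
Smallest index with value > 15225: n = 175 (giving 15400).
Largest index with value < 66292: n = 363 (giving 66066).
Indices 175 through 363: 189 terms.

189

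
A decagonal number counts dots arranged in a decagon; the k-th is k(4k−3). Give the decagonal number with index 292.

The 292nd decagonal number is n(4n−3) with n = 292.
292·(4·292 − 3) = 292·1165 = 340180.

340180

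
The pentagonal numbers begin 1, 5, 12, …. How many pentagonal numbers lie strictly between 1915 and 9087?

42

The n-th pentagonal number is n(3n−1)/2.
Smallest index with value > 1915: n = 36 (giving 1926).
Largest index with value < 9087: n = 77 (giving 8855).
Indices 36 through 77: 42 terms.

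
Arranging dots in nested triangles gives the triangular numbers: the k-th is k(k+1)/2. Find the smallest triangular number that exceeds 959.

Solve n(n+1)/2 > 959 for integer n.
The largest n with value ≤ 959 is 43 (since 946 ≤ 959 < 990), so the first above is n = 44, value 990.

990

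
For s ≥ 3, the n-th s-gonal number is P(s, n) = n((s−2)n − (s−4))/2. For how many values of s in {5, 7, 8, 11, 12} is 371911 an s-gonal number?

s = 5: P(5, 498) = 371757 and P(5, 499) = 373252; 371911 is not s-gonal.
s = 7: P(7, 386) = 371911. ✓
s = 8: P(8, 352) = 371008 and P(8, 353) = 373121; 371911 is not s-gonal.
s = 11: P(11, 287) = 369656 and P(11, 288) = 372240; 371911 is not s-gonal.
s = 12: P(12, 273) = 371553 and P(12, 274) = 374284; 371911 is not s-gonal.
Hits: s ∈ {7} → 1.

1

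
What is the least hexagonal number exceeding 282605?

283881

Solve n(2n−1) > 282605 for integer n.
The largest n with value ≤ 282605 is 376 (since 282376 ≤ 282605 < 283881), so the first above is n = 377, value 283881.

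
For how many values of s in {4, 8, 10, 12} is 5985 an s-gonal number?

s = 4: P(4, 77) = 5929 and P(4, 78) = 6084; 5985 is not s-gonal.
s = 8: P(8, 45) = 5985. ✓
s = 10: P(10, 39) = 5967 and P(10, 40) = 6280; 5985 is not s-gonal.
s = 12: P(12, 35) = 5985. ✓
Hits: s ∈ {8, 12} → 2.

2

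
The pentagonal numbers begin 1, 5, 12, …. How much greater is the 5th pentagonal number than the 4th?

13

Consecutive pentagonal numbers differ by 3n − 2: here 3·5 − 2 = 13.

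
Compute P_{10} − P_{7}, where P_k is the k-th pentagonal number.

75

10·(3·10 − 1)/2 = 145 and 7·(3·7 − 1)/2 = 70.
Difference: 145 − 70 = 75.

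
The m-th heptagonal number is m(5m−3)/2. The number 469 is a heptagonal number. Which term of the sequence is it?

Set n(5n−3)/2 = 469, giving 5n² − 3n − 938 = 0.
The discriminant is 9 + 40·469 = 18769, and √18769 = 137.
So n = (3 + 137) / 10 = 140/10 = 14.

14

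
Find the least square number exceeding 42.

49

Solve n² > 42 for integer n.
The largest n with value ≤ 42 is 6 (since 36 ≤ 42 < 49), so the first above is n = 7, value 49.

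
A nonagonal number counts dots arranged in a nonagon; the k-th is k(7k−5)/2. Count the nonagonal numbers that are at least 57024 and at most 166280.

91

The n-th nonagonal number is n(7n−5)/2.
Smallest index with value ≥ 57024: n = 128 (giving 57024).
Largest index with value ≤ 166280: n = 218 (giving 165789).
Indices 128 through 218: 91 terms.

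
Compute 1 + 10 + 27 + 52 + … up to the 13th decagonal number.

3003

Σ i(4i−3) = 4Σi² − 3Σi over i = 1..13.
Σi = 91 and Σi² = 819.
4·819 − 3·91 = 3003.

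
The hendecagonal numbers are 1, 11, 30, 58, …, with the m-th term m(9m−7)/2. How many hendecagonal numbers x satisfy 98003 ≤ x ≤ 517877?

192

The n-th hendecagonal number is n(9n−7)/2.
Smallest index with value ≥ 98003: n = 148 (giving 98050).
Largest index with value ≤ 517877: n = 339 (giving 515958).
Indices 148 through 339: 192 terms.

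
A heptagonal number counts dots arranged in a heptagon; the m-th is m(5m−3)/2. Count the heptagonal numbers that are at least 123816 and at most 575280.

258

The n-th heptagonal number is n(5n−3)/2.
Smallest index with value ≥ 123816: n = 223 (giving 123988).
Largest index with value ≤ 575280: n = 480 (giving 575280).
Indices 223 through 480: 258 terms.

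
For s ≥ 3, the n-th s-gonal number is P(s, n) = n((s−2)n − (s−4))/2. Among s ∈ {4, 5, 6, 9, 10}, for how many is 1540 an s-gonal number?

s = 4: P(4, 39) = 1521 and P(4, 40) = 1600; 1540 is not s-gonal.
s = 5: P(5, 32) = 1520 and P(5, 33) = 1617; 1540 is not s-gonal.
s = 6: P(6, 28) = 1540. ✓
s = 9: P(9, 21) = 1491 and P(9, 22) = 1639; 1540 is not s-gonal.
s = 10: P(10, 20) = 1540. ✓
Hits: s ∈ {6, 10} → 2.

2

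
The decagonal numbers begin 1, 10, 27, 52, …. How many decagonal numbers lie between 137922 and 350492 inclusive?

The n-th decagonal number is n(4n−3).
Smallest index with value ≥ 137922: n = 187 (giving 139315).
Largest index with value ≤ 350492: n = 296 (giving 349576).
Indices 187 through 296: 110 terms.

110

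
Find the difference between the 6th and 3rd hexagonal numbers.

6·(2·6 − 1) = 66 and 3·(2·3 − 1) = 15.
Difference: 66 − 15 = 51.

51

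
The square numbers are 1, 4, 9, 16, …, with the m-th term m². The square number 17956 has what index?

We need n² = 17956, so n = √17956 = 134.
Check: 134² = 17956. ✓

134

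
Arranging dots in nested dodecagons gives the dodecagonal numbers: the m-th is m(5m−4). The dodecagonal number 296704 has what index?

244

Set n(5n−4) = 296704, giving 5n² − 4n − 296704 = 0.
The discriminant is 16 + 20·296704 = 5934096, and √5934096 = 2436.
So n = (4 + 2436) / 10 = 2440/10 = 244.
Check: 244·(5·244 − 4) = 296704. ✓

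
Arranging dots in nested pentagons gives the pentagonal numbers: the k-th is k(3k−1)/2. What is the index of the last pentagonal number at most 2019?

36

Solve n(3n−1)/2 ≤ 2019 for integer n.
n = 36 gives 1926 ≤ 2019, while n = 37 gives 2035 > 2019; so the answer is index 36.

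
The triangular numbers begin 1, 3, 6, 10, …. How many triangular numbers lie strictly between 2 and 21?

The n-th triangular number is n(n+1)/2.
Smallest index with value > 2: n = 2 (giving 3).
Largest index with value < 21: n = 5 (giving 15).
Indices 2 through 5: 4 terms.

4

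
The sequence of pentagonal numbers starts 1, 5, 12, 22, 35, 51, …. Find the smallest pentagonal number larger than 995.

1001

Solve n(3n−1)/2 > 995 for integer n.
The largest n with value ≤ 995 is 25 (since 925 ≤ 995 < 1001), so the first above is n = 26, value 1001.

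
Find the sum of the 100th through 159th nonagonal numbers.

3565310

Σ i(7i−5)/2 = (7Σi² − 5Σi) / 2 over i = 100..159.
Σi = 12720 − 4950 = 7770 and Σi² = 1352560 − 328350 = 1024210.
(7·1024210 − 5·7770) / 2 = 7130620/2 = 3565310.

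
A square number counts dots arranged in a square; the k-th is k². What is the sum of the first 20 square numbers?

Σ_{i=1}^{20} i² = 20·21·41/6 = 2870.

2870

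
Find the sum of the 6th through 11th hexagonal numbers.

851

Σ i(2i−1) = 2Σi² − Σi over i = 6..11.
Σi = 66 − 15 = 51 and Σi² = 506 − 55 = 451.
2·451 − 1·51 = 851.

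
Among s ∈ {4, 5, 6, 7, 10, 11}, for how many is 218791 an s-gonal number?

1

s = 4: P(4, 467) = 218089 and P(4, 468) = 219024; 218791 is not s-gonal.
s = 5: P(5, 382) = 218695 and P(5, 383) = 219842; 218791 is not s-gonal.
s = 6: P(6, 331) = 218791. ✓
s = 7: P(7, 296) = 218596 and P(7, 297) = 220077; 218791 is not s-gonal.
s = 10: P(10, 234) = 218322 and P(10, 235) = 220195; 218791 is not s-gonal.
s = 11: P(11, 220) = 217030 and P(11, 221) = 219011; 218791 is not s-gonal.
Hits: s ∈ {6} → 1.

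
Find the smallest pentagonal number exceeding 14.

Solve n(3n−1)/2 > 14 for integer n.
The largest n with value ≤ 14 is 3 (since 12 ≤ 14 < 22), so the first above is n = 4, value 22.

22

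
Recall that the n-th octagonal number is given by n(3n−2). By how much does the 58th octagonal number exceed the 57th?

Consecutive octagonal numbers differ by 6n − 5: here 6·58 − 5 = 343.

343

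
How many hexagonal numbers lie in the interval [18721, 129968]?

159

The n-th hexagonal number is n(2n−1).
Smallest index with value ≥ 18721: n = 97 (giving 18721).
Largest index with value ≤ 129968: n = 255 (giving 129795).
Indices 97 through 255: 159 terms.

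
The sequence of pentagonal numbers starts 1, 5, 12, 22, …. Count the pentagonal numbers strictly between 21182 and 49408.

62

The n-th pentagonal number is n(3n−1)/2.
Smallest index with value > 21182: n = 120 (giving 21540).
Largest index with value < 49408: n = 181 (giving 49051).
Indices 120 through 181: 62 terms.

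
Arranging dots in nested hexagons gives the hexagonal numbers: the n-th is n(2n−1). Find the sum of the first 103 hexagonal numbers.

733772

Σ i(2i−1) = 2Σi² − Σi over i = 1..103.
Σi = 5356 and Σi² = 369564.
2·369564 − 1·5356 = 733772.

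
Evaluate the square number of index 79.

6241

79² = 6241.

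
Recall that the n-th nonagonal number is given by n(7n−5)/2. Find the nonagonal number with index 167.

97194

The 167th nonagonal number is n(7n−5)/2 with n = 167.
167·(7·167 − 5)/2 = 167·1164/2 = 167·582 = 97194.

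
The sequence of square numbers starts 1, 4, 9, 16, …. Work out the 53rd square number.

2809

53² = 2809.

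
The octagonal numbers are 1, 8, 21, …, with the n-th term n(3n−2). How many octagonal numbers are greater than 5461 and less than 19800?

38

The n-th octagonal number is n(3n−2).
Smallest index with value > 5461: n = 44 (giving 5720).
Largest index with value < 19800: n = 81 (giving 19521).
Indices 44 through 81: 38 terms.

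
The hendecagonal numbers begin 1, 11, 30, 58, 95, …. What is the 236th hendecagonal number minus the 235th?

Consecutive hendecagonal numbers differ by 9n − 8: here 9·236 − 8 = 2116.

2116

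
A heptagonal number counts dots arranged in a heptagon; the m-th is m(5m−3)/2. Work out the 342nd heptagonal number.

The 342nd heptagonal number is n(5n−3)/2 with n = 342.
342·(5·342 − 3)/2 = 342·1707/2 = 291897.

291897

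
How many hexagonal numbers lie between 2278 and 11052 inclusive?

The n-th hexagonal number is n(2n−1).
Smallest index with value ≥ 2278: n = 34 (giving 2278).
Largest index with value ≤ 11052: n = 74 (giving 10878).
Indices 34 through 74: 41 terms.

41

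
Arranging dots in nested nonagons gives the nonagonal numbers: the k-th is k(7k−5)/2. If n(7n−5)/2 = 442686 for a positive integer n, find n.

356

Set n(7n−5)/2 = 442686, giving 7n² − 5n − 885372 = 0.
So n = (5 + 4979) / 14 = 4984/14 = 356.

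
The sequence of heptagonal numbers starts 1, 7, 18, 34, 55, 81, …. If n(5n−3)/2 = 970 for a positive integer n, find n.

Set n(5n−3)/2 = 970, giving 5n² − 3n − 1940 = 0.
The discriminant is 9 + 40·970 = 38809, and √38809 = 197.
So n = (3 + 197) / 10 = 200/10 = 20.
Check: 20·(5·20 − 3)/2 = 970. ✓

20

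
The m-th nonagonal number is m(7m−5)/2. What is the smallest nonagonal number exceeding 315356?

316351

Solve n(7n−5)/2 > 315356 for integer n.
The largest n with value ≤ 315356 is 300 (since 314250 ≤ 315356 < 316351), so the first above is n = 301, value 316351.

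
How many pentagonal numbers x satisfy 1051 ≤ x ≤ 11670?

The n-th pentagonal number is n(3n−1)/2.
Smallest index with value ≥ 1051: n = 27 (giving 1080).
Largest index with value ≤ 11670: n = 88 (giving 11572).
Indices 27 through 88: 62 terms.

62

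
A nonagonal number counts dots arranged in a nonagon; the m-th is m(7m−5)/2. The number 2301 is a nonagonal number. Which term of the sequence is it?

26

Set n(7n−5)/2 = 2301, giving 7n² − 5n − 4602 = 0.
So n = (5 + 359) / 14 = 364/14 = 26.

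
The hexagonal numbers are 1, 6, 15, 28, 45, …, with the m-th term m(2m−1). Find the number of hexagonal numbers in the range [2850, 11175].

The n-th hexagonal number is n(2n−1).
Smallest index with value ≥ 2850: n = 38 (giving 2850).
Largest index with value ≤ 11175: n = 75 (giving 11175).
Indices 38 through 75: 38 terms.

38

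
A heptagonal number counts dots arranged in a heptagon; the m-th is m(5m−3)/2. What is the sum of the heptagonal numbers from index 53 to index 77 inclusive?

Σ i(5i−3)/2 = (5Σi² − 3Σi) / 2 over i = 53..77.
Σi = 3003 − 1378 = 1625 and Σi² = 155155 − 48230 = 106925.
(5·106925 − 3·1625) / 2 = 529750/2 = 264875.

264875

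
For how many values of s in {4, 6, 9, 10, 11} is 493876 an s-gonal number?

1

s = 4: P(4, 702) = 492804 and P(4, 703) = 494209; 493876 is not s-gonal.
s = 6: P(6, 497) = 493521 and P(6, 498) = 495510; 493876 is not s-gonal.
s = 9: P(9, 376) = 493876. ✓
s = 10: P(10, 351) = 491751 and P(10, 352) = 494560; 493876 is not s-gonal.
s = 11: P(11, 331) = 491866 and P(11, 332) = 494846; 493876 is not s-gonal.
Hits: s ∈ {9} → 1.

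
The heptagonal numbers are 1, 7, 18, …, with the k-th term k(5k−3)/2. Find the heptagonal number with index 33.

33·(5·33 − 3)/2 = 33·162/2 = 33·81 = 2673.

2673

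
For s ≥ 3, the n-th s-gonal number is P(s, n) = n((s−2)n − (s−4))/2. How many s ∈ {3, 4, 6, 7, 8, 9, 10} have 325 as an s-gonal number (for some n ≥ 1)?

3

s = 3: P(3, 25) = 325. ✓
s = 4: P(4, 18) = 324 and P(4, 19) = 361; 325 is not s-gonal.
s = 6: P(6, 13) = 325. ✓
s = 7: P(7, 11) = 286 and P(7, 12) = 342; 325 is not s-gonal.
s = 8: P(8, 10) = 280 and P(8, 11) = 341; 325 is not s-gonal.
s = 9: P(9, 10) = 325. ✓
s = 10: P(10, 9) = 297 and P(10, 10) = 370; 325 is not s-gonal.
Hits: s ∈ {3, 6, 9} → 3.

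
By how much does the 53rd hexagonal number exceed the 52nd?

Consecutive hexagonal numbers differ by 4n − 3: here 4·53 − 3 = 209.

209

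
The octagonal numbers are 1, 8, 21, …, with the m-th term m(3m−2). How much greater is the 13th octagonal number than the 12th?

Consecutive octagonal numbers differ by 6n − 5: here 6·13 − 5 = 73.

73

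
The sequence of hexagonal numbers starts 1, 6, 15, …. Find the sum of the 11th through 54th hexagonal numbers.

105710

Σ i(2i−1) = 2Σi² − Σi over i = 11..54.
Σi = 1485 − 55 = 1430 and Σi² = 53955 − 385 = 53570.
2·53570 − 1·1430 = 105710.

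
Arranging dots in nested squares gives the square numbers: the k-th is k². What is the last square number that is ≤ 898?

Solve n² ≤ 898 for integer n.
n = 29 gives 841 ≤ 898, while n = 30 gives 900 > 898; so the answer is 841.

841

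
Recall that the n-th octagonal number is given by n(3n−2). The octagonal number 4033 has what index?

Set n(3n−2) = 4033, giving 3n² − 2n − 4033 = 0.
So n = (2 + 220) / 6 = 222/6 = 37.

37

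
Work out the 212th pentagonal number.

67310

The 212th pentagonal number is n(3n−1)/2 with n = 212.
212·(3·212 − 1)/2 = 212·635/2 = 67310.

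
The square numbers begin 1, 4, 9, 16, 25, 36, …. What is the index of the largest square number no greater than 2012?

44

Solve n² ≤ 2012 for integer n.
n = 44 gives 1936 ≤ 2012, while n = 45 gives 2025 > 2012; so the answer is index 44.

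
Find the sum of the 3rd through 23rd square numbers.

4319

Σ_{i=3}^{23} i² = 4324 − 5 = 4319.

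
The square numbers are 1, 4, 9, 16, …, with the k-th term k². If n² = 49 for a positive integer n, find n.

7

We need n² = 49, so n = √49 = 7.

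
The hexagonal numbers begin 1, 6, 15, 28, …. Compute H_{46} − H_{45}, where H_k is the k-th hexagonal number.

181

Consecutive hexagonal numbers differ by 4n − 3: here 4·46 − 3 = 181.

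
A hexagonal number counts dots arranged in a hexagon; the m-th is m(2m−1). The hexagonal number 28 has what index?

Set n(2n−1) = 28, giving 2n² − n − 28 = 0.
The discriminant is 1 + 8·28 = 225, and √225 = 15.
So n = (1 + 15) / 4 = 16/4 = 4.
Check: 4·(2·4 − 1) = 28. ✓

4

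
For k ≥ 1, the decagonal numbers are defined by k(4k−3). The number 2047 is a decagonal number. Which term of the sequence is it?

23

Set n(4n−3) = 2047, giving 4n² − 3n − 2047 = 0.
The discriminant is 9 + 16·2047 = 32761, and √32761 = 181.
So n = (3 + 181) / 8 = 184/8 = 23.
Check: 23·(4·23 − 3) = 2047. ✓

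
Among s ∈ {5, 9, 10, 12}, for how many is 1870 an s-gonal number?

s = 5: P(5, 35) = 1820 and P(5, 36) = 1926; 1870 is not s-gonal.
s = 9: P(9, 23) = 1794 and P(9, 24) = 1956; 1870 is not s-gonal.
s = 10: P(10, 22) = 1870. ✓
s = 12: P(12, 19) = 1729 and P(12, 20) = 1920; 1870 is not s-gonal.
Hits: s ∈ {10} → 1.

1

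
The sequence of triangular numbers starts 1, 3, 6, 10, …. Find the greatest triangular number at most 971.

Solve n(n+1)/2 ≤ 971 for integer n.
n = 43 gives 946 ≤ 971, while n = 44 gives 990 > 971; so the answer is 946.

946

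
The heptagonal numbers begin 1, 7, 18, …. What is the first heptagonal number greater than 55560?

56025

Solve n(5n−3)/2 > 55560 for integer n.
The largest n with value ≤ 55560 is 149 (since 55279 ≤ 55560 < 56025), so the first above is n = 150, value 56025.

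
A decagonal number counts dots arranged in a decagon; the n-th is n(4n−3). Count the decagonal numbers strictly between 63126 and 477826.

219

The n-th decagonal number is n(4n−3).
Smallest index with value > 63126: n = 127 (giving 64135).
Largest index with value < 477826: n = 345 (giving 475065).
Indices 127 through 345: 219 terms.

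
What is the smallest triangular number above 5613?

Solve n(n+1)/2 > 5613 for integer n.
The largest n with value ≤ 5613 is 105 (since 5565 ≤ 5613 < 5671), so the first above is n = 106, value 5671.

5671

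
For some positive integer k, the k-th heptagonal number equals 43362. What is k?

Set n(5n−3)/2 = 43362, giving 5n² − 3n − 86724 = 0.
The discriminant is 9 + 40·43362 = 1734489, and √1734489 = 1317.
So n = (3 + 1317) / 10 = 1320/10 = 132.

132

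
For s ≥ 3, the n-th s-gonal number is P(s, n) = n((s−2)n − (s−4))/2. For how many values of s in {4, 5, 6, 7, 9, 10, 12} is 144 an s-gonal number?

s = 4: P(4, 12) = 144. ✓
s = 5: P(5, 9) = 117 and P(5, 10) = 145; 144 is not s-gonal.
s = 6: P(6, 8) = 120 and P(6, 9) = 153; 144 is not s-gonal.
s = 7: P(7, 7) = 112 and P(7, 8) = 148; 144 is not s-gonal.
s = 9: P(9, 6) = 111 and P(9, 7) = 154; 144 is not s-gonal.
s = 10: P(10, 6) = 126 and P(10, 7) = 175; 144 is not s-gonal.
s = 12: P(12, 5) = 105 and P(12, 6) = 156; 144 is not s-gonal.
Hits: s ∈ {4} → 1.

1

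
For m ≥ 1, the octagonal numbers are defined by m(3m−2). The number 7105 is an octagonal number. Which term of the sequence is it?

Set n(3n−2) = 7105, giving 3n² − 2n − 7105 = 0.
The discriminant is 4 + 12·7105 = 85264, and √85264 = 292.
So n = (2 + 292) / 6 = 294/6 = 49.

49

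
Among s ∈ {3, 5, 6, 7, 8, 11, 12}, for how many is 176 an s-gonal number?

2

s = 3: P(3, 18) = 171 and P(3, 19) = 190; 176 is not s-gonal.
s = 5: P(5, 11) = 176. ✓
s = 6: P(6, 9) = 153 and P(6, 10) = 190; 176 is not s-gonal.
s = 7: P(7, 8) = 148 and P(7, 9) = 189; 176 is not s-gonal.
s = 8: P(8, 8) = 176. ✓
s = 11: P(11, 6) = 141 and P(11, 7) = 196; 176 is not s-gonal.
s = 12: P(12, 6) = 156 and P(12, 7) = 217; 176 is not s-gonal.
Hits: s ∈ {5, 8} → 2.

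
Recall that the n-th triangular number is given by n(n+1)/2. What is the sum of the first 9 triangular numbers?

165

Σ i(i+1)/2 = (Σi² + Σi) / 2 over i = 1..9.
Σi = 45 and Σi² = 285.
(1·285 + 1·45) / 2 = 330/2 = 165.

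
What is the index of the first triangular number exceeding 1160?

Solve n(n+1)/2 > 1160 for integer n.
The largest n with value ≤ 1160 is 47 (since 1128 ≤ 1160 < 1176), so the first above is n = 48, value 1176.

48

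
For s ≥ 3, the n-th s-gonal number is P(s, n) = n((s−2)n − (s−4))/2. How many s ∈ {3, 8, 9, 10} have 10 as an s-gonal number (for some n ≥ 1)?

s = 3: P(3, 4) = 10. ✓
s = 8: P(8, 2) = 8 and P(8, 3) = 21; 10 is not s-gonal.
s = 9: P(9, 2) = 9 and P(9, 3) = 24; 10 is not s-gonal.
s = 10: P(10, 2) = 10. ✓
Hits: s ∈ {3, 10} → 2.

2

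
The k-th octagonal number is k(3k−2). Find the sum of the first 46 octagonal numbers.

Σ i(3i−2) = 3Σi² − 2Σi over i = 1..46.
Σi = 1081 and Σi² = 33511.
3·33511 − 2·1081 = 98371.

98371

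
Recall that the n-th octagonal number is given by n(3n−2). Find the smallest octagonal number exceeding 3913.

Solve n(3n−2) > 3913 for integer n.
The largest n with value ≤ 3913 is 36 (since 3816 ≤ 3913 < 4033), so the first above is n = 37, value 4033.

4033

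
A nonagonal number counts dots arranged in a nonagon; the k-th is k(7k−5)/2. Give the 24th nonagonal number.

The 24th nonagonal number is n(7n−5)/2 with n = 24.
24·(7·24 − 5)/2 = 24·163/2 = 1956.

1956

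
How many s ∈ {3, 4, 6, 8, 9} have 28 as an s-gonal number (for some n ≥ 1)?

s = 3: P(3, 7) = 28. ✓
s = 4: P(4, 5) = 25 and P(4, 6) = 36; 28 is not s-gonal.
s = 6: P(6, 4) = 28. ✓
s = 8: P(8, 3) = 21 and P(8, 4) = 40; 28 is not s-gonal.
s = 9: P(9, 3) = 24 and P(9, 4) = 46; 28 is not s-gonal.
Hits: s ∈ {3, 6} → 2.

2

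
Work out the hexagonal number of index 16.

16·(2·16 − 1) = 16·31 = 496.

496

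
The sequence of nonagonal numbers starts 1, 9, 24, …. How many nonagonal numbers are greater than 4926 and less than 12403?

22

The n-th nonagonal number is n(7n−5)/2.
Smallest index with value > 4926: n = 38 (giving 4959).
Largest index with value < 12403: n = 59 (giving 12036).
Indices 38 through 59: 22 terms.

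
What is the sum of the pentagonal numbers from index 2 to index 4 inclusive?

Σ i(3i−1)/2 = (3Σi² − Σi) / 2 over i = 2..4.
Σi = 10 − 1 = 9 and Σi² = 30 − 1 = 29.
(3·29 − 1·9) / 2 = 78/2 = 39.

39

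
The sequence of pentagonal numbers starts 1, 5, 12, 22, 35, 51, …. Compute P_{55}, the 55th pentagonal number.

4510

The 55th pentagonal number is n(3n−1)/2 with n = 55.
55·(3·55 − 1)/2 = 55·164/2 = 55·82 = 4510.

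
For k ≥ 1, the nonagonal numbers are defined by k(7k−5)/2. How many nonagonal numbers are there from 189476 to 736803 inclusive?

The n-th nonagonal number is n(7n−5)/2.
Smallest index with value ≥ 189476: n = 234 (giving 191061).
Largest index with value ≤ 736803: n = 459 (giving 736236).
Indices 234 through 459: 226 terms.

226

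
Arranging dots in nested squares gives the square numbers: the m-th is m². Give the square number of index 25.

625

The 25th square number is n² with n = 25.
25² = 625.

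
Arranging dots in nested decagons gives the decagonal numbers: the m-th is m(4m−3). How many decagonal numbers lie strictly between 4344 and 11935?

The n-th decagonal number is n(4n−3).
Smallest index with value > 4344: n = 34 (giving 4522).
Largest index with value < 11935: n = 54 (giving 11502).
Indices 34 through 54: 21 terms.

21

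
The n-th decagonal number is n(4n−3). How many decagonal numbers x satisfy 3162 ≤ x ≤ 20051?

The n-th decagonal number is n(4n−3).
Smallest index with value ≥ 3162: n = 29 (giving 3277).
Largest index with value ≤ 20051: n = 71 (giving 19951).
Indices 29 through 71: 43 terms.

43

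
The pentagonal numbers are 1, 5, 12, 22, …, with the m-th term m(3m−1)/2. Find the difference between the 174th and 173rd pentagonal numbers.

Consecutive pentagonal numbers differ by 3n − 2: here 3·174 − 2 = 520.

520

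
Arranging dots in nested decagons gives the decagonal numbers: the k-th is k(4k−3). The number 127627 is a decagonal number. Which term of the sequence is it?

179

Set n(4n−3) = 127627, giving 4n² − 3n − 127627 = 0.
The discriminant is 9 + 16·127627 = 2042041, and √2042041 = 1429.
So n = (3 + 1429) / 8 = 1432/8 = 179.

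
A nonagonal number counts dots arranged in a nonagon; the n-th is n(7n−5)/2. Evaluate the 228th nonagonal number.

181374

228·(7·228 − 5)/2 = 228·1591/2 = 181374.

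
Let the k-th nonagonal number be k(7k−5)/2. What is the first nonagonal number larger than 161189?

Solve n(7n−5)/2 > 161189 for integer n.
The largest n with value ≤ 161189 is 214 (since 159751 ≤ 161189 < 161250), so the first above is n = 215, value 161250.

161250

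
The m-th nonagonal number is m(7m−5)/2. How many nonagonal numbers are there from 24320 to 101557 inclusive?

87

The n-th nonagonal number is n(7n−5)/2.
Smallest index with value ≥ 24320: n = 84 (giving 24486).
Largest index with value ≤ 101557: n = 170 (giving 100725).
Indices 84 through 170: 87 terms.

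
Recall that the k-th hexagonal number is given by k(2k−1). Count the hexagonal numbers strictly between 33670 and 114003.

The n-th hexagonal number is n(2n−1).
Smallest index with value > 33670: n = 131 (giving 34191).
Largest index with value < 114003: n = 238 (giving 113050).
Indices 131 through 238: 108 terms.

108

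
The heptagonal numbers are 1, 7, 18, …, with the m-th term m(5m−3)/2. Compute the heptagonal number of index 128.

The 128th heptagonal number is n(5n−3)/2 with n = 128.
128·(5·128 − 3)/2 = 128·637/2 = 40768.

40768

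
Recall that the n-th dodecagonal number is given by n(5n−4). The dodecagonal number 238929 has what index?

219

Set n(5n−4) = 238929, giving 5n² − 4n − 238929 = 0.
So n = (4 + 2186) / 10 = 2190/10 = 219.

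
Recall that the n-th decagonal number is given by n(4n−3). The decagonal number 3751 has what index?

31

Set n(4n−3) = 3751, giving 4n² − 3n − 3751 = 0.
The discriminant is 9 + 16·3751 = 60025, and √60025 = 245.
So n = (3 + 245) / 8 = 248/8 = 31.
Check: 31·(4·31 − 3) = 3751. ✓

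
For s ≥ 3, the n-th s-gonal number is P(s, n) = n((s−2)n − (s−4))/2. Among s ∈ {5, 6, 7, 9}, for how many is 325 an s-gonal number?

s = 5: P(5, 14) = 287 and P(5, 15) = 330; 325 is not s-gonal.
s = 6: P(6, 13) = 325. ✓
s = 7: P(7, 11) = 286 and P(7, 12) = 342; 325 is not s-gonal.
s = 9: P(9, 10) = 325. ✓
Hits: s ∈ {6, 9} → 2.

2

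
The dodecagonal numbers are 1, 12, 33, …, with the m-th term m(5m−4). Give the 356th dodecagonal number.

The 356th dodecagonal number is n(5n−4) with n = 356.
356·(5·356 − 4) = 356·1776 = 632256.

632256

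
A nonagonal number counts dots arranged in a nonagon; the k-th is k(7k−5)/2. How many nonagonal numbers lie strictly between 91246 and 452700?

The n-th nonagonal number is n(7n−5)/2.
Smallest index with value > 91246: n = 162 (giving 91449).
Largest index with value < 452700: n = 359 (giving 450186).
Indices 162 through 359: 198 terms.

198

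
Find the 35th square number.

The 35th square number is n² with n = 35.
35² = 1225.

1225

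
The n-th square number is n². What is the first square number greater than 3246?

Solve n² > 3246 for integer n.
The largest n with value ≤ 3246 is 56 (since 3136 ≤ 3246 < 3249), so the first above is n = 57, value 3249.

3249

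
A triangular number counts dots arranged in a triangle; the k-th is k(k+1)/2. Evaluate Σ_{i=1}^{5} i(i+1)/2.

Σ i(i+1)/2 = (Σi² + Σi) / 2 over i = 1..5.
Σi = 15 and Σi² = 55.
(1·55 + 1·15) / 2 = 70/2 = 35.

35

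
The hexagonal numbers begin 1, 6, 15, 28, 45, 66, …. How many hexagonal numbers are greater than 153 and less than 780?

10

The n-th hexagonal number is n(2n−1).
Smallest index with value > 153: n = 10 (giving 190).
Largest index with value < 780: n = 19 (giving 703).
Indices 10 through 19: 10 terms.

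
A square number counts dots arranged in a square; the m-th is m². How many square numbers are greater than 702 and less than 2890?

27

The n-th square number is n².
Smallest index with value > 702: n = 27 (giving 729).
Largest index with value < 2890: n = 53 (giving 2809).
Indices 27 through 53: 27 terms.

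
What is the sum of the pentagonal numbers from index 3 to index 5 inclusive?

69

Σ i(3i−1)/2 = (3Σi² − Σi) / 2 over i = 3..5.
Σi = 15 − 3 = 12 and Σi² = 55 − 5 = 50.
(3·50 − 1·12) / 2 = 138/2 = 69.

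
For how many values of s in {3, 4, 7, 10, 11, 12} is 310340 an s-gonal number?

1

s = 3: P(3, 787) = 310078 and P(3, 788) = 310866; 310340 is not s-gonal.
s = 4: P(4, 557) = 310249 and P(4, 558) = 311364; 310340 is not s-gonal.
s = 7: P(7, 352) = 309232 and P(7, 353) = 310993; 310340 is not s-gonal.
s = 10: P(10, 278) = 308302 and P(10, 279) = 310527; 310340 is not s-gonal.
s = 11: P(11, 263) = 310340. ✓
s = 12: P(12, 249) = 309009 and P(12, 250) = 311500; 310340 is not s-gonal.
Hits: s ∈ {11} → 1.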